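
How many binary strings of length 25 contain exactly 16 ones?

2042975

Choose the 16 positions: C(25,16) = 2042975.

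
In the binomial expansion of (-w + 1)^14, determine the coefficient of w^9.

-2002

The general term is C(14,j)·(-w)^j·(1)^(14-j); the w^9 term has j = 9.
C(14,9) = 2002.
Coefficient = C(14,9) · (-1)^9 = 2002 · (-1) = -2002.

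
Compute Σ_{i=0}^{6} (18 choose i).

31180

1 + 18 + 153 + 816 + 3060 + 8568 + 18564 = 31180.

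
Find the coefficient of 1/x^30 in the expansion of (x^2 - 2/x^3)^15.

1863680

General term: C(15,j)·(x^2)^j·(-2/x^3)^(15-j), with x-exponent 2j − 3(15−j) = 5j − 45.
Set 5j − 45 = -30: j = 3.
C(15,3) = 455; 1^3 = 1; (-2)^12 = 4096.
Coefficient = 455 · 1 · 4096 = 1863680.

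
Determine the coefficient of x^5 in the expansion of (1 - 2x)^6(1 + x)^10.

-60

Coefficient of x^5 = Σ_{j} C(6,j)·(-2)^j·C(10,5-j)·1^(5-j) for j from 0 to 5.
= 252 + (-2520) + 7200 + (-7200) + 2400 + (-192) = -60.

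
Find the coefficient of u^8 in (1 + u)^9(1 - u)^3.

27

Coefficient of u^8 = Σ_{j} C(9,j)·1^j·C(3,8-j)·(-1)^(8-j) for j from 5 to 8.
= (-126) + 252 + (-108) + 9 = 27.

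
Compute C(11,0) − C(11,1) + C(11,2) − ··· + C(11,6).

The partial alternating sum Σ_{k=0}^{6} (−1)^k C(11,k) = (−1)^6 C(10,6) = 210.

210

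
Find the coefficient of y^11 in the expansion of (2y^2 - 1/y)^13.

General term: C(13,j)·(2y^2)^j·(-1/y)^(13-j), with y-exponent 2j − 1(13−j) = 3j − 13.
Set 3j − 13 = 11: j = 8.
C(13,8) = 1287; 2^8 = 256; (-1)^5 = -1.
Coefficient = 1287 · 256 · (-1) = -329472.

-329472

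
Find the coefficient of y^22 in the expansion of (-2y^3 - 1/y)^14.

1025024

General term: C(14,j)·(-2y^3)^j·(-1/y)^(14-j), with y-exponent 3j − 1(14−j) = 4j − 14.
Set 4j − 14 = 22: j = 9.
C(14,9) = 2002; (-2)^9 = -512; (-1)^5 = -1.
Coefficient = 2002 · (-512) · (-1) = 1025024.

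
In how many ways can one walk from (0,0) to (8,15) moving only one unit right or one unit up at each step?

Each path is a sequence of 23 steps with 8 rights: C(23,8) = 490314.

490314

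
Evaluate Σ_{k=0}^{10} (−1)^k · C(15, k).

The partial alternating sum Σ_{k=0}^{10} (−1)^k C(15,k) = (−1)^10 C(14,10) = 1001.

1001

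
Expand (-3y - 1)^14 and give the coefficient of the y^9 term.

The general term is C(14,j)·(-3y)^j·(-1)^(14-j); the y^9 term has j = 9.
C(14,9) = 2002.
Coefficient = C(14,9) · (-3)^9 · (-1)^5 = 2002 · (-19683) · (-1) = 39405366.

39405366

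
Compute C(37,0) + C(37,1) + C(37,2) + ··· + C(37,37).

Setting x = 1 in (1+x)^37 gives Σ C(37,j) = 2^37 = 137438953472.

137438953472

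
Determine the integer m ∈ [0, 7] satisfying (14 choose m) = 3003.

C(14,m) increases on 0 ≤ m ≤ 7. C(14,5) = 2002 and C(14,6) = 3003, so m = 6.

6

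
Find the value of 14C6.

C(14,6) = (14·13·12·11·10·9) / 6! = 2162160 / 720 = 3003.

3003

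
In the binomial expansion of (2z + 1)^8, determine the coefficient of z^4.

The general term is C(8,j)·(2z)^j·(1)^(8-j); the z^4 term has j = 4.
C(8,4) = 70.
Coefficient = C(8,4) · 2^4 = 70 · 16 = 1120.

1120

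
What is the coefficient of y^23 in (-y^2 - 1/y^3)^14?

14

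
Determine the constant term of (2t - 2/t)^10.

-258048

General term: C(10,j)·(2t)^j·(-2/t)^(10-j), with t-exponent 1j − 1(10−j) = 2j − 10.
Set 2j − 10 = 0: j = 5.
C(10,5) = 252; 2^5 = 32; (-2)^5 = -32.
Coefficient = 252 · 32 · (-32) = -258048.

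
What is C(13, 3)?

C(13,3) = (13·12·11) / 3! = 1716 / 6 = 286.

286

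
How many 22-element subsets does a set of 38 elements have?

22239974430

C(38,22) = C(38,16) by symmetry.
C(38,16) = (38·37·36·35·34·33·32·31·30·29·28·27·26·25·24·23) / 16! = 465322312113382563840000 / 20922789888000 = 22239974430.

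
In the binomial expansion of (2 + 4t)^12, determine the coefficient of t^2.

1081344

The general term is C(12,j)·(2)^j·(4t)^(12-j); the t^2 term has j = 10.
C(12,10) = 66.
Coefficient = C(12,10) · 2^10 · 4^2 = 66 · 1024 · 16 = 1081344.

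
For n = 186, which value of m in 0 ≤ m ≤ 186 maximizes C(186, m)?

93

C(186,m) is maximized at m = 186/2 = 93.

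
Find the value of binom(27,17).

C(27,17) = C(27,10) by symmetry.
C(27,10) = (27·26·25·24·23·22·21·20·19·18) / 10! = 30613591008000 / 3628800 = 8436285.

8436285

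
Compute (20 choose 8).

125970

C(20,8) = (20·19·18·17·16·15·14·13) / 8! = 5079110400 / 40320 = 125970.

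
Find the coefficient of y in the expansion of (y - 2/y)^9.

General term: C(9,j)·(y)^j·(-2/y)^(9-j), with y-exponent 1j − 1(9−j) = 2j − 9.
Set 2j − 9 = 1: j = 5.
C(9,5) = 126; 1^5 = 1; (-2)^4 = 16.
Coefficient = 126 · 1 · 16 = 2016.

2016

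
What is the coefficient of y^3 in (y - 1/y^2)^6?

General term: C(6,j)·(y)^j·(-1/y^2)^(6-j), with y-exponent 1j − 2(6−j) = 3j − 12.
Set 3j − 12 = 3: j = 5.
C(6,5) = 6; 1^5 = 1; (-1)^1 = -1.
Coefficient = 6 · 1 · (-1) = -6.

-6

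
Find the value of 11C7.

330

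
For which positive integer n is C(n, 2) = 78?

13

n(n−1)/2 = 78 ⇒ n(n−1) = 156. Since 13·12 = 156, n = 13.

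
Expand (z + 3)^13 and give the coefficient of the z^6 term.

The general term is C(13,j)·(z)^j·(3)^(13-j); the z^6 term has j = 6.
C(13,6) = 1716.
Coefficient = C(13,6) · 3^7 = 1716 · 2187 = 3752892.

3752892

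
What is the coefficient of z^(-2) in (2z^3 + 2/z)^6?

General term: C(6,j)·(2z^3)^j·(2/z)^(6-j), with z-exponent 3j − 1(6−j) = 4j − 6.
Set 4j − 6 = -2: j = 1.
C(6,1) = 6; 2^1 = 2; 2^5 = 32.
Coefficient = 6 · 2 · 32 = 384.

384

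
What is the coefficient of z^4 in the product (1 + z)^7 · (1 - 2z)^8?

-189

Coefficient of z^4 = Σ_{j} C(7,j)·1^j·C(8,4-j)·(-2)^(4-j) for j from 0 to 4.
= 1120 + (-3136) + 2352 + (-560) + 35 = -189.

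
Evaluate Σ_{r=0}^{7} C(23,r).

390656

1 + 23 + 253 + 1771 + 8855 + 33649 + 100947 + 245157 = 390656.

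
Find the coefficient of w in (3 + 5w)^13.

34543665

The general term is C(13,j)·(3)^j·(5w)^(13-j); the w^1 term has j = 12.
C(13,12) = 13.
Coefficient = C(13,12) · 3^12 · 5^1 = 13 · 531441 · 5 = 34543665.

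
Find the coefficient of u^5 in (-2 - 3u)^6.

The general term is C(6,j)·(-2)^j·(-3u)^(6-j); the u^5 term has j = 1.
C(6,1) = 6.
Coefficient = C(6,1) · (-2)^1 · (-3)^5 = 6 · (-2) · (-243) = 2916.

2916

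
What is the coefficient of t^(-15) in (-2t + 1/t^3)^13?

109824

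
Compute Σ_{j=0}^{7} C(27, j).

1285624

1 + 27 + 351 + 2925 + 17550 + 80730 + 296010 + 888030 = 1285624.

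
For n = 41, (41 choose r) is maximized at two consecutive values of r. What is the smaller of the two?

For odd n = 41, C(41,r) peaks at r = (n−1)/2 and (n+1)/2; the smaller is 20.

20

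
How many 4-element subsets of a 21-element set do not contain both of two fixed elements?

5814

All 4-subsets: C(21,4) = 5985. Those containing both fixed elements: C(19,2) = 171.
5985 − 171 = 5814.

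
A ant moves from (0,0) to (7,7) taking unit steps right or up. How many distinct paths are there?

Each path is a sequence of 14 steps with 7 rights: C(14,7) = 3432.

3432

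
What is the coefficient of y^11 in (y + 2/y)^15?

420

General term: C(15,j)·(y)^j·(2/y)^(15-j), with y-exponent 1j − 1(15−j) = 2j − 15.
Set 2j − 15 = 11: j = 13.
C(15,13) = 105; 1^13 = 1; 2^2 = 4.
Coefficient = 105 · 1 · 4 = 420.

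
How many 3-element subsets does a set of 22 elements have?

1540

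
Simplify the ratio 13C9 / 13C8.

5/9

C(n,k+1)/C(n,k) = (n−k)/(k+1) = (13−8)/(8+1) = 5/9.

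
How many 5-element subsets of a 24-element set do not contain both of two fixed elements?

All 5-subsets: C(24,5) = 42504. Those containing both fixed elements: C(22,3) = 1540.
42504 − 1540 = 40964.

40964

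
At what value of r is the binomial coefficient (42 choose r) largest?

21

C(42,r) is maximized at r = 42/2 = 21.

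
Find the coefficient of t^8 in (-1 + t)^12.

495

The general term is C(12,j)·(-1)^j·(t)^(12-j); the t^8 term has j = 4.
C(12,4) = 495.
Coefficient = C(12,4) = 495.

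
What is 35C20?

C(35,20) = C(35,15) by symmetry.
C(35,15) = (35·34·33·32·31·30·29·28·27·26·25·24·23·22·21) / 15! = 4247252019052922880000 / 1307674368000 = 3247943160.

3247943160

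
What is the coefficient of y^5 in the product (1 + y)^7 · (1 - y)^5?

Coefficient of y^5 = Σ_{j} C(7,j)·1^j·C(5,5-j)·(-1)^(5-j) for j from 0 to 5.
= (-1) + 35 + (-210) + 350 + (-175) + 21 = 20.

20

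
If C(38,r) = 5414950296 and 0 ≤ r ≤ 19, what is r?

13

C(38,r) increases on 0 ≤ r ≤ 19. C(38,12) = 2707475148 and C(38,13) = 5414950296, so r = 13.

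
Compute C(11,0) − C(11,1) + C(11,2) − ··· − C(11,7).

-120

The partial alternating sum Σ_{k=0}^{7} (−1)^k C(11,k) = (−1)^7 C(10,7) = -120.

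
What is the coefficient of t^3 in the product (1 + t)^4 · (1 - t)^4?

Coefficient of t^3 = Σ_{j} C(4,j)·1^j·C(4,3-j)·(-1)^(3-j) for j from 0 to 3.
= (-4) + 24 + (-24) + 4 = 0.

0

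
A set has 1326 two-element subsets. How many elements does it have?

52

n(n−1)/2 = 1326 ⇒ n(n−1) = 2652. Since 52·51 = 2652, n = 52.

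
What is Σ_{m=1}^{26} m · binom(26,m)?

Differentiating (1+x)^26 and setting x=1: Σ m·C(26,m) = 26·2^25 = 872415232.

872415232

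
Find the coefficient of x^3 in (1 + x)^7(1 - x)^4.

-11

Coefficient of x^3 = Σ_{j} C(7,j)·1^j·C(4,3-j)·(-1)^(3-j) for j from 0 to 3.
= (-4) + 42 + (-84) + 35 = -11.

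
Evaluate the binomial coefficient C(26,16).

C(26,16) = C(26,10) by symmetry.
C(26,10) = (26·25·24·23·22·21·20·19·18·17) / 10! = 19275223968000 / 3628800 = 5311735.

5311735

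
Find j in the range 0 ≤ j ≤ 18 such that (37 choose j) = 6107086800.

14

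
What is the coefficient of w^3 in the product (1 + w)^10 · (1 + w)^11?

(1 + w)^10(1 + w)^11 = (1 + w)^21, so the coefficient of w^3 is C(21,3)·1^3 = 1330·1 = 1330.

1330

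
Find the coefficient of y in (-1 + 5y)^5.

25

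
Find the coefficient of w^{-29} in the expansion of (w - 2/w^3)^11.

11264

General term: C(11,j)·(w)^j·(-2/w^3)^(11-j), with w-exponent 1j − 3(11−j) = 4j − 33.
Set 4j − 33 = -29: j = 1.
C(11,1) = 11; 1^1 = 1; (-2)^10 = 1024.
Coefficient = 11 · 1 · 1024 = 11264.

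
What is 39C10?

635745396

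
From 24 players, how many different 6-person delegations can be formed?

This is C(24,6) = 134596.

134596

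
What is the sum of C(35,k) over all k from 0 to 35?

34359738368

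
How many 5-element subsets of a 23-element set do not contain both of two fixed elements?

32319

All 5-subsets: C(23,5) = 33649. Those containing both fixed elements: C(21,3) = 1330.
33649 − 1330 = 32319.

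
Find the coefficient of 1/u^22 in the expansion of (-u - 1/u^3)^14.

General term: C(14,j)·(-u)^j·(-1/u^3)^(14-j), with u-exponent 1j − 3(14−j) = 4j − 42.
Set 4j − 42 = -22: j = 5.
C(14,5) = 2002; (-1)^5 = -1; (-1)^9 = -1.
Coefficient = 2002 · (-1) · (-1) = 2002.

2002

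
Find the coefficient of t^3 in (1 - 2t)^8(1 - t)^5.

-1178

Coefficient of t^3 = Σ_{j} C(8,j)·(-2)^j·C(5,3-j)·(-1)^(3-j) for j from 0 to 3.
= (-10) + (-160) + (-560) + (-448) = -1178.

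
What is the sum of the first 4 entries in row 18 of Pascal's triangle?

988

1 + 18 + 153 + 816 = 988.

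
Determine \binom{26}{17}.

C(26,17) = C(26,9) by symmetry.
C(26,9) = (26·25·24·23·22·21·20·19·18) / 9! = 1133836704000 / 362880 = 3124550.

3124550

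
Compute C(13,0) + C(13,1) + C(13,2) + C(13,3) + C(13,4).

1 + 13 + 78 + 286 + 715 = 1093.

1093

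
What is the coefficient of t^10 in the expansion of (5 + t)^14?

The general term is C(14,j)·(5)^j·(t)^(14-j); the t^10 term has j = 4.
C(14,4) = 1001.
Coefficient = C(14,4) · 5^4 = 1001 · 625 = 625625.

625625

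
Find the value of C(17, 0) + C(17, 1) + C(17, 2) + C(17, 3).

834

1 + 17 + 136 + 680 = 834.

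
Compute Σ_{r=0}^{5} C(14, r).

1 + 14 + 91 + 364 + 1001 + 2002 = 3473.

3473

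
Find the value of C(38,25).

5414950296

C(38,25) = C(38,13) by symmetry.
C(38,13) = (38·37·36·35·34·33·32·31·30·29·28·27·26) / 13! = 33719008124158156800 / 6227020800 = 5414950296.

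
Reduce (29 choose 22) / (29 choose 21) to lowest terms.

4/11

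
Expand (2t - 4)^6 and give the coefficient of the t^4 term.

The general term is C(6,j)·(2t)^j·(-4)^(6-j); the t^4 term has j = 4.
C(6,4) = 15.
Coefficient = C(6,4) · 2^4 · (-4)^2 = 15 · 16 · 16 = 3840.

3840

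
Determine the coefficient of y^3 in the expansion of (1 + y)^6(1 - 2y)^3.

-6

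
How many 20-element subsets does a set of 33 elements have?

C(33,20) = C(33,13) by symmetry.
C(33,13) = (33·32·31·30·29·28·27·26·25·24·23·22·21) / 13! = 3569119343741952000 / 6227020800 = 573166440.

573166440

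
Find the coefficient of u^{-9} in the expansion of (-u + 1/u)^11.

-11

General term: C(11,j)·(-u)^j·(1/u)^(11-j), with u-exponent 1j − 1(11−j) = 2j − 11.
Set 2j − 11 = -9: j = 1.
C(11,1) = 11; (-1)^1 = -1; 1^10 = 1.
Coefficient = 11 · (-1) · 1 = -11.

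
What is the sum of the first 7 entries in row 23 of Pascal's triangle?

1 + 23 + 253 + 1771 + 8855 + 33649 + 100947 = 145499.

145499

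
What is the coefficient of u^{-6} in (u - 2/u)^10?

11520

General term: C(10,j)·(u)^j·(-2/u)^(10-j), with u-exponent 1j − 1(10−j) = 2j − 10.
Set 2j − 10 = -6: j = 2.
C(10,2) = 45; 1^2 = 1; (-2)^8 = 256.
Coefficient = 45 · 1 · 256 = 11520.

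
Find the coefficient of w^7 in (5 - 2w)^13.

-3432000000

The general term is C(13,j)·(5)^j·(-2w)^(13-j); the w^7 term has j = 6.
C(13,6) = 1716.
Coefficient = C(13,6) · 5^6 · (-2)^7 = 1716 · 15625 · (-128) = -3432000000.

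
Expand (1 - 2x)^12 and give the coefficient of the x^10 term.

67584

The general term is C(12,j)·(1)^j·(-2x)^(12-j); the x^10 term has j = 2.
C(12,2) = 66.
Coefficient = C(12,2) · (-2)^10 = 66 · 1024 = 67584.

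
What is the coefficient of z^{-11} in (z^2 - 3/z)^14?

-22320522

General term: C(14,j)·(z^2)^j·(-3/z)^(14-j), with z-exponent 2j − 1(14−j) = 3j − 14.
Set 3j − 14 = -11: j = 1.
C(14,1) = 14; 1^1 = 1; (-3)^13 = -1594323.
Coefficient = 14 · 1 · (-1594323) = -22320522.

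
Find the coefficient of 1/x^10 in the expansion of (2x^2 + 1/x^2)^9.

144

General term: C(9,j)·(2x^2)^j·(1/x^2)^(9-j), with x-exponent 2j − 2(9−j) = 4j − 18.
Set 4j − 18 = -10: j = 2.
C(9,2) = 36; 2^2 = 4; 1^7 = 1.
Coefficient = 36 · 4 · 1 = 144.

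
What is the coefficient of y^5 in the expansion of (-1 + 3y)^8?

The general term is C(8,j)·(-1)^j·(3y)^(8-j); the y^5 term has j = 3.
C(8,3) = 56.
Coefficient = C(8,3) · (-1)^3 · 3^5 = 56 · (-1) · 243 = -13608.

-13608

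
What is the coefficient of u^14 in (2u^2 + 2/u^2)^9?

4608

General term: C(9,j)·(2u^2)^j·(2/u^2)^(9-j), with u-exponent 2j − 2(9−j) = 4j − 18.
Set 4j − 18 = 14: j = 8.
C(9,8) = 9; 2^8 = 256; 2^1 = 2.
Coefficient = 9 · 256 · 2 = 4608.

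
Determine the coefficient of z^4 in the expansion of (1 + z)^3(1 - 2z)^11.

Coefficient of z^4 = Σ_{j} C(3,j)·1^j·C(11,4-j)·(-2)^(4-j) for j from 0 to 3.
= 5280 + (-3960) + 660 + (-22) = 1958.

1958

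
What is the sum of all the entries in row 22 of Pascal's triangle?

The entries of row 22 sum to 2^22 = 4194304.

4194304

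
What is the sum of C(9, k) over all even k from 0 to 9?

256

Even-k terms of row 9 sum to 2^8 = 256.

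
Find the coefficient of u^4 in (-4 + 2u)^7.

-35840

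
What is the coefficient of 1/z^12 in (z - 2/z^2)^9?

General term: C(9,j)·(z)^j·(-2/z^2)^(9-j), with z-exponent 1j − 2(9−j) = 3j − 18.
Set 3j − 18 = -12: j = 2.
C(9,2) = 36; 1^2 = 1; (-2)^7 = -128.
Coefficient = 36 · 1 · (-128) = -4608.

-4608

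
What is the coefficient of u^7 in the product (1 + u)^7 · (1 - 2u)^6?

Coefficient of u^7 = Σ_{j} C(7,j)·1^j·C(6,7-j)·(-2)^(7-j) for j from 1 to 7.
= 448 + (-4032) + 8400 + (-5600) + 1260 + (-84) + 1 = 393.

393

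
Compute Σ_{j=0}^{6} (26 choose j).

1 + 26 + 325 + 2600 + 14950 + 65780 + 230230 = 313912.

313912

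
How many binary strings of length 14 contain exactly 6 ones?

Choose the 6 positions: C(14,6) = 3003.

3003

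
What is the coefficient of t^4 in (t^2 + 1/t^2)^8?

General term: C(8,j)·(t^2)^j·(1/t^2)^(8-j), with t-exponent 2j − 2(8−j) = 4j − 16.
Set 4j − 16 = 4: j = 5.
C(8,5) = 56; 1^5 = 1; 1^3 = 1.
Coefficient = 56 · 1 · 1 = 56.

56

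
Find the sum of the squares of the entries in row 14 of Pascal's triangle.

Σ C(14,r)² is the coefficient of x^14 in (1+x)^14(1+x)^14 = (1+x)^28, i.e. C(28,14) = 40116600.

40116600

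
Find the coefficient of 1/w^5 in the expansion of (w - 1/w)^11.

165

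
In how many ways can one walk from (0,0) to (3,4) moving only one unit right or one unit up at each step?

35

Each path is a sequence of 7 steps with 3 rights: C(7,3) = 35.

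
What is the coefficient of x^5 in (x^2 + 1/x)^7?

General term: C(7,j)·(x^2)^j·(1/x)^(7-j), with x-exponent 2j − 1(7−j) = 3j − 7.
Set 3j − 7 = 5: j = 4.
C(7,4) = 35; 1^4 = 1; 1^3 = 1.
Coefficient = 35 · 1 · 1 = 35.

35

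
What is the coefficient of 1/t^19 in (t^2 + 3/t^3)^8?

17496

General term: C(8,j)·(t^2)^j·(3/t^3)^(8-j), with t-exponent 2j − 3(8−j) = 5j − 24.
Set 5j − 24 = -19: j = 1.
C(8,1) = 8; 1^1 = 1; 3^7 = 2187.
Coefficient = 8 · 1 · 2187 = 17496.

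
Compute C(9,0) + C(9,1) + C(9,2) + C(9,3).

1 + 9 + 36 + 84 = 130.

130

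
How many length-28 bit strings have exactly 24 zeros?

Choose the 24 positions: C(28,24) = 20475.

20475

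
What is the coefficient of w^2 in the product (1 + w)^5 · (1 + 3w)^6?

235

Coefficient of w^2 = Σ_{j} C(5,j)·1^j·C(6,2-j)·3^(2-j) for j from 0 to 2.
= 135 + 90 + 10 = 235.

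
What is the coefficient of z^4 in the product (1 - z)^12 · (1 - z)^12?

10626

Coefficient of z^4 = Σ_{j} C(12,j)·(-1)^j·C(12,4-j)·(-1)^(4-j) for j from 0 to 4.
= 495 + 2640 + 4356 + 2640 + 495 = 10626.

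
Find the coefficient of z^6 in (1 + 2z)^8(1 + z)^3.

Coefficient of z^6 = Σ_{j} C(8,j)·2^j·C(3,6-j)·1^(6-j) for j from 3 to 6.
= 448 + 3360 + 5376 + 1792 = 10976.

10976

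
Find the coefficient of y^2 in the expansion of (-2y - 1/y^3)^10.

11520

General term: C(10,j)·(-2y)^j·(-1/y^3)^(10-j), with y-exponent 1j − 3(10−j) = 4j − 30.
Set 4j − 30 = 2: j = 8.
C(10,8) = 45; (-2)^8 = 256; (-1)^2 = 1.
Coefficient = 45 · 256 · 1 = 11520.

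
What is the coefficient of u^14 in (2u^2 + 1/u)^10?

11520

General term: C(10,j)·(2u^2)^j·(1/u)^(10-j), with u-exponent 2j − 1(10−j) = 3j − 10.
Set 3j − 10 = 14: j = 8.
C(10,8) = 45; 2^8 = 256; 1^2 = 1.
Coefficient = 45 · 256 · 1 = 11520.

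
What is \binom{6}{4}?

15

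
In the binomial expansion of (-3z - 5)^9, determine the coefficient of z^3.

-35437500

The general term is C(9,j)·(-3z)^j·(-5)^(9-j); the z^3 term has j = 3.
C(9,3) = 84.
Coefficient = C(9,3) · (-3)^3 · (-5)^6 = 84 · (-27) · 15625 = -35437500.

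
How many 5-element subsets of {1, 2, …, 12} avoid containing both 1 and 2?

All 5-subsets: C(12,5) = 792. Those containing both fixed elements: C(10,3) = 120.
792 − 120 = 672.

672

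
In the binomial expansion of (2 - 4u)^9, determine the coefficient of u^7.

The general term is C(9,j)·(2)^j·(-4u)^(9-j); the u^7 term has j = 2.
C(9,2) = 36.
Coefficient = C(9,2) · 2^2 · (-4)^7 = 36 · 4 · (-16384) = -2359296.

-2359296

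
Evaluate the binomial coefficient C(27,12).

C(27,12) = (27·26·25·24·23·22·21·20·19·18·17·16) / 12! = 8326896754176000 / 479001600 = 17383860.

17383860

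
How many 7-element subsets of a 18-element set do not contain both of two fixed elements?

27456

All 7-subsets: C(18,7) = 31824. Those containing both fixed elements: C(16,5) = 4368.
31824 − 4368 = 27456.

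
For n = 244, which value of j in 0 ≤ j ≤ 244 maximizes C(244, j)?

122

C(244,j) is maximized at j = 244/2 = 122.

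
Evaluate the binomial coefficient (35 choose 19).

C(35,19) = C(35,16) by symmetry.
C(35,16) = (35·34·33·32·31·30·29·28·27·26·25·24·23·22·21·20) / 16! = 84945040381058457600000 / 20922789888000 = 4059928950.

4059928950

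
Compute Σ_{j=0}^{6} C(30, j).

768212

1 + 30 + 435 + 4060 + 27405 + 142506 + 593775 = 768212.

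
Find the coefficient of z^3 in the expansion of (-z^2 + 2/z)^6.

-160

General term: C(6,j)·(-z^2)^j·(2/z)^(6-j), with z-exponent 2j − 1(6−j) = 3j − 6.
Set 3j − 6 = 3: j = 3.
C(6,3) = 20; (-1)^3 = -1; 2^3 = 8.
Coefficient = 20 · (-1) · 8 = -160.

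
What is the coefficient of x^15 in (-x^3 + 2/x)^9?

672

General term: C(9,j)·(-x^3)^j·(2/x)^(9-j), with x-exponent 3j − 1(9−j) = 4j − 9.
Set 4j − 9 = 15: j = 6.
C(9,6) = 84; (-1)^6 = 1; 2^3 = 8.
Coefficient = 84 · 1 · 8 = 672.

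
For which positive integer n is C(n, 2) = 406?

n(n−1)/2 = 406 ⇒ n(n−1) = 812. Since 29·28 = 812, n = 29.

29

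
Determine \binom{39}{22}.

51021117810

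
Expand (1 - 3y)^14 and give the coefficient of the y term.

-42

The general term is C(14,j)·(1)^j·(-3y)^(14-j); the y^1 term has j = 13.
C(14,13) = 14.
Coefficient = C(14,13) · (-3)^1 = 14 · (-3) = -42.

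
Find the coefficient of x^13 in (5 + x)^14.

The general term is C(14,j)·(5)^j·(x)^(14-j); the x^13 term has j = 1.
C(14,1) = 14.
Coefficient = C(14,1) · 5^1 = 14 · 5 = 70.

70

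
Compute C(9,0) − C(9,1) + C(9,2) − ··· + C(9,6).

The partial alternating sum Σ_{k=0}^{6} (−1)^k C(9,k) = (−1)^6 C(8,6) = 28.

28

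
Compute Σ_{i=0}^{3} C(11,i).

1 + 11 + 55 + 165 = 232.

232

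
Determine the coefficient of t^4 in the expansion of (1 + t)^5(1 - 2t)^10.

165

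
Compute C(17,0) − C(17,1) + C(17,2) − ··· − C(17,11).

The partial alternating sum Σ_{k=0}^{11} (−1)^k C(17,k) = (−1)^11 C(16,11) = -4368.

-4368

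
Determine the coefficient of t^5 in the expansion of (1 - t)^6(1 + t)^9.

39

Coefficient of t^5 = Σ_{j} C(6,j)·(-1)^j·C(9,5-j)·1^(5-j) for j from 0 to 5.
= 126 + (-756) + 1260 + (-720) + 135 + (-6) = 39.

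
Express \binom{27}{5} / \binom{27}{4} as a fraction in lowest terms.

23/5

C(n,k+1)/C(n,k) = (n−k)/(k+1) = (27−4)/(4+1) = 23/5.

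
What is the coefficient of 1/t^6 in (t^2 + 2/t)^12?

General term: C(12,j)·(t^2)^j·(2/t)^(12-j), with t-exponent 2j − 1(12−j) = 3j − 12.
Set 3j − 12 = -6: j = 2.
C(12,2) = 66; 1^2 = 1; 2^10 = 1024.
Coefficient = 66 · 1 · 1024 = 67584.

67584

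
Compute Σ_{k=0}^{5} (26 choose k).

83682

1 + 26 + 325 + 2600 + 14950 + 65780 = 83682.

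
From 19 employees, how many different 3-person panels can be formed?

This is C(19,3) = 969.

969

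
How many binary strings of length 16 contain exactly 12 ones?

1820

Choose the 12 positions: C(16,12) = 1820.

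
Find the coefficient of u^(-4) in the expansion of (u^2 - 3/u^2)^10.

153090

General term: C(10,j)·(u^2)^j·(-3/u^2)^(10-j), with u-exponent 2j − 2(10−j) = 4j − 20.
Set 4j − 20 = -4: j = 4.
C(10,4) = 210; 1^4 = 1; (-3)^6 = 729.
Coefficient = 210 · 1 · 729 = 153090.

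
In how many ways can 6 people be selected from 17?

12376

This is C(17,6) = 12376.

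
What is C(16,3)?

560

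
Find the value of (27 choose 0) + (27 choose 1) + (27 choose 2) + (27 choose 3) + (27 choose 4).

20854

1 + 27 + 351 + 2925 + 17550 = 20854.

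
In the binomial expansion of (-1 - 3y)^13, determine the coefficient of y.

-39

The general term is C(13,j)·(-1)^j·(-3y)^(13-j); the y^1 term has j = 12.
C(13,12) = 13.
Coefficient = C(13,12) · (-3)^1 = 13 · (-3) = -39.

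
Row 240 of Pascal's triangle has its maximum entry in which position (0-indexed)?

C(240,k) is maximized at k = 240/2 = 120.

120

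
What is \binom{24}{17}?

C(24,17) = C(24,7) by symmetry.
C(24,7) = (24·23·22·21·20·19·18) / 7! = 1744364160 / 5040 = 346104.

346104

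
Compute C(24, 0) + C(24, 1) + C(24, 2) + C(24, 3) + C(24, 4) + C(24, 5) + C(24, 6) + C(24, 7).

1 + 24 + 276 + 2024 + 10626 + 42504 + 134596 + 346104 = 536155.

536155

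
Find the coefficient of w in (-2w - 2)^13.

-106496

The general term is C(13,j)·(-2w)^j·(-2)^(13-j); the w^1 term has j = 1.
C(13,1) = 13.
Coefficient = C(13,1) · (-2)^1 · (-2)^12 = 13 · (-2) · 4096 = -106496.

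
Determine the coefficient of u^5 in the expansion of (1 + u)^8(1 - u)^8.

Coefficient of u^5 = Σ_{j} C(8,j)·1^j·C(8,5-j)·(-1)^(5-j) for j from 0 to 5.
= (-56) + 560 + (-1568) + 1568 + (-560) + 56 = 0.

0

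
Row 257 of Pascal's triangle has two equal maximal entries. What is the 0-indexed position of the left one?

For odd n = 257, C(257,r) peaks at r = (n−1)/2 and (n+1)/2; the lower is 128.

128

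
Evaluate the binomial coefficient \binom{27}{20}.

C(27,20) = C(27,7) by symmetry.
C(27,7) = (27·26·25·24·23·22·21) / 7! = 4475671200 / 5040 = 888030.

888030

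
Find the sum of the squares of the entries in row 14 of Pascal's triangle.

By Vandermonde's identity, Σ C(14,r)² = C(28,14) = 40116600.

40116600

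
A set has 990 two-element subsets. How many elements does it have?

n(n−1)/2 = 990 ⇒ n(n−1) = 1980. Since 45·44 = 1980, n = 45.

45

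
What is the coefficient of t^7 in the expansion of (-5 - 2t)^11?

-26400000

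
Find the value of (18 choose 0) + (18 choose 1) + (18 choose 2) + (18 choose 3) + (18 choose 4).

4048

1 + 18 + 153 + 816 + 3060 = 4048.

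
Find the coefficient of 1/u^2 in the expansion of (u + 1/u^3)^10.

General term: C(10,j)·(u)^j·(1/u^3)^(10-j), with u-exponent 1j − 3(10−j) = 4j − 30.
Set 4j − 30 = -2: j = 7.
C(10,7) = 120; 1^7 = 1; 1^3 = 1.
Coefficient = 120 · 1 · 1 = 120.

120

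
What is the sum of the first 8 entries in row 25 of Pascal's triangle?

726206

1 + 25 + 300 + 2300 + 12650 + 53130 + 177100 + 480700 = 726206.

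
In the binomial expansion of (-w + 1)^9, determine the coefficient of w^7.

The general term is C(9,j)·(-w)^j·(1)^(9-j); the w^7 term has j = 7.
C(9,7) = 36.
Coefficient = C(9,7) · (-1)^7 = 36 · (-1) = -36.

-36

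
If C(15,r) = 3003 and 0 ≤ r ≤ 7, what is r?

5

C(15,r) increases on 0 ≤ r ≤ 7. C(15,4) = 1365 and C(15,5) = 3003, so r = 5.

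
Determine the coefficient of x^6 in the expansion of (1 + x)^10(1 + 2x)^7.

Coefficient of x^6 = Σ_{j} C(10,j)·1^j·C(7,6-j)·2^(6-j) for j from 0 to 6.
= 448 + 6720 + 25200 + 33600 + 17640 + 3528 + 210 = 87346.

87346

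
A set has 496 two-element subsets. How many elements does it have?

n(n−1)/2 = 496 ⇒ n(n−1) = 992. Since 32·31 = 992, n = 32.

32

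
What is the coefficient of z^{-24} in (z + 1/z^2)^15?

105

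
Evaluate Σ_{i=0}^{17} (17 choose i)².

Σ C(17,i)² is the coefficient of x^17 in (1+x)^17(1+x)^17 = (1+x)^34, i.e. C(34,17) = 2333606220.

2333606220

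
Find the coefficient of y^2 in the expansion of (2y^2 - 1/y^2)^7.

-560

General term: C(7,j)·(2y^2)^j·(-1/y^2)^(7-j), with y-exponent 2j − 2(7−j) = 4j − 14.
Set 4j − 14 = 2: j = 4.
C(7,4) = 35; 2^4 = 16; (-1)^3 = -1.
Coefficient = 35 · 16 · (-1) = -560.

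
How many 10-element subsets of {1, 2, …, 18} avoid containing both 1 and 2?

30888

All 10-subsets: C(18,10) = 43758. Those containing both fixed elements: C(16,8) = 12870.
43758 − 12870 = 30888.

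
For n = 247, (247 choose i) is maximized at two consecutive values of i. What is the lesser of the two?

For odd n = 247, C(247,i) peaks at i = (n−1)/2 and (n+1)/2; the lesser is 123.

123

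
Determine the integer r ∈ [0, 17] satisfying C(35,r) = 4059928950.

16

C(35,r) increases on 0 ≤ r ≤ 17. C(35,15) = 3247943160 and C(35,16) = 4059928950, so r = 16.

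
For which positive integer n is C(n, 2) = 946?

44

n(n−1)/2 = 946 ⇒ n(n−1) = 1892. Since 44·43 = 1892, n = 44.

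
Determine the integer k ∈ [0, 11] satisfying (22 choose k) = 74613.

6

C(22,k) increases on 0 ≤ k ≤ 11. C(22,5) = 26334 and C(22,6) = 74613, so k = 6.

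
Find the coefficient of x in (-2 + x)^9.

The general term is C(9,j)·(-2)^j·(x)^(9-j); the x^1 term has j = 8.
C(9,8) = 9.
Coefficient = C(9,8) · (-2)^8 = 9 · 256 = 2304.

2304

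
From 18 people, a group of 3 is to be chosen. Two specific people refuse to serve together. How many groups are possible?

All 3-subsets: C(18,3) = 816. Those containing both fixed elements: C(16,1) = 16.
816 − 16 = 800.

800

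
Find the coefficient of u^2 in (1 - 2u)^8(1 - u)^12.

Coefficient of u^2 = Σ_{j} C(8,j)·(-2)^j·C(12,2-j)·(-1)^(2-j) for j from 0 to 2.
= 66 + 192 + 112 = 370.

370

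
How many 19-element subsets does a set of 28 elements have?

6906900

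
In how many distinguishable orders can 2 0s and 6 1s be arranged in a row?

Choose positions for the 0s: C(8,2) = 28.

28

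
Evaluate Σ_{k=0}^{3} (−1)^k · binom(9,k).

The partial alternating sum Σ_{k=0}^{3} (−1)^k C(9,k) = (−1)^3 C(8,3) = -56.

-56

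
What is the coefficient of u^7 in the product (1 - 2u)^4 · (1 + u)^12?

Coefficient of u^7 = Σ_{j} C(4,j)·(-2)^j·C(12,7-j)·1^(7-j) for j from 0 to 4.
= 792 + (-7392) + 19008 + (-15840) + 3520 = 88.

88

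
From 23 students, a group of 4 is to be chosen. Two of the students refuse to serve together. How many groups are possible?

All 4-subsets: C(23,4) = 8855. Those containing both fixed elements: C(21,2) = 210.
8855 − 210 = 8645.

8645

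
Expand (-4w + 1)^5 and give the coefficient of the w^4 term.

The general term is C(5,j)·(-4w)^j·(1)^(5-j); the w^4 term has j = 4.
C(5,4) = 5.
Coefficient = C(5,4) · (-4)^4 = 5 · 256 = 1280.

1280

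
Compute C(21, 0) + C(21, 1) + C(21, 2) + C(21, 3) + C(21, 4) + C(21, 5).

27896

1 + 21 + 210 + 1330 + 5985 + 20349 = 27896.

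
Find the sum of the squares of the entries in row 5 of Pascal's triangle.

252

Σ C(5,r)² is the coefficient of x^5 in (1+x)^5(1+x)^5 = (1+x)^10, i.e. C(10,5) = 252.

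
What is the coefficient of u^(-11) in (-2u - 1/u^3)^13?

-219648

General term: C(13,j)·(-2u)^j·(-1/u^3)^(13-j), with u-exponent 1j − 3(13−j) = 4j − 39.
Set 4j − 39 = -11: j = 7.
C(13,7) = 1716; (-2)^7 = -128; (-1)^6 = 1.
Coefficient = 1716 · (-128) · 1 = -219648.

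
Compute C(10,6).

210

C(10,6) = C(10,4) by symmetry.
C(10,4) = (10·9·8·7) / 4! = 5040 / 24 = 210.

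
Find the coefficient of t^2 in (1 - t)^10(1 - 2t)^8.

Coefficient of t^2 = Σ_{j} C(10,j)·(-1)^j·C(8,2-j)·(-2)^(2-j) for j from 0 to 2.
= 112 + 160 + 45 = 317.

317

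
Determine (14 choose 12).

91

C(14,12) = C(14,2) by symmetry.
C(14,2) = (14·13) / 2! = 182 / 2 = 91.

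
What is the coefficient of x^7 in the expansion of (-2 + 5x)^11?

412500000

The general term is C(11,j)·(-2)^j·(5x)^(11-j); the x^7 term has j = 4.
C(11,4) = 330.
Coefficient = C(11,4) · (-2)^4 · 5^7 = 330 · 16 · 78125 = 412500000.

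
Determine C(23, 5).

C(23,5) = (23·22·21·20·19) / 5! = 4037880 / 120 = 33649.

33649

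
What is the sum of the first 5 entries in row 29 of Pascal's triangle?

27841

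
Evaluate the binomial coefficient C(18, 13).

C(18,13) = C(18,5) by symmetry.
C(18,5) = (18·17·16·15·14) / 5! = 1028160 / 120 = 8568.

8568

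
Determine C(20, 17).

1140

C(20,17) = C(20,3) by symmetry.
C(20,3) = (20·19·18) / 3! = 6840 / 6 = 1140.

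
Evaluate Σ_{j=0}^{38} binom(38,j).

274877906944

Setting x = 1 in (1+x)^38 gives Σ C(38,j) = 2^38 = 274877906944.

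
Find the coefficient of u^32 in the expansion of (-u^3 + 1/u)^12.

General term: C(12,j)·(-u^3)^j·(1/u)^(12-j), with u-exponent 3j − 1(12−j) = 4j − 12.
Set 4j − 12 = 32: j = 11.
C(12,11) = 12; (-1)^11 = -1; 1^1 = 1.
Coefficient = 12 · (-1) · 1 = -12.

-12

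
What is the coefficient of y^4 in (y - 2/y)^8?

General term: C(8,j)·(y)^j·(-2/y)^(8-j), with y-exponent 1j − 1(8−j) = 2j − 8.
Set 2j − 8 = 4: j = 6.
C(8,6) = 28; 1^6 = 1; (-2)^2 = 4.
Coefficient = 28 · 1 · 4 = 112.

112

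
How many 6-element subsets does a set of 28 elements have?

376740

C(28,6) = (28·27·26·25·24·23) / 6! = 271252800 / 720 = 376740.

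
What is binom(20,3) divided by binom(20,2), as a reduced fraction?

C(n,k+1)/C(n,k) = (n−k)/(k+1) = (20−2)/(2+1) = 18/3 = 6.

6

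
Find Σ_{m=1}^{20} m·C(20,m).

10485760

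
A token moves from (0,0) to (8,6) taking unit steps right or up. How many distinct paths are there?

Each path is a sequence of 14 steps with 8 rights: C(14,8) = 3003.

3003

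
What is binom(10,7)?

120

C(10,7) = C(10,3) by symmetry.
C(10,3) = (10·9·8) / 3! = 720 / 6 = 120.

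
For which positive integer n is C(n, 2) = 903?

n(n−1)/2 = 903 ⇒ n(n−1) = 1806. Since 43·42 = 1806, n = 43.

43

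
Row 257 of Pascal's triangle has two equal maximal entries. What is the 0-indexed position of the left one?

For odd n = 257, C(257,m) peaks at m = (n−1)/2 and (n+1)/2; the lower is 128.

128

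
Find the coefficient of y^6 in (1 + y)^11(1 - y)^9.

Coefficient of y^6 = Σ_{j} C(11,j)·1^j·C(9,6-j)·(-1)^(6-j) for j from 0 to 6.
= 84 + (-1386) + 6930 + (-13860) + 11880 + (-4158) + 462 = -48.

-48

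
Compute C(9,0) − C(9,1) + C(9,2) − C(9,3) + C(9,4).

The partial alternating sum Σ_{k=0}^{4} (−1)^k C(9,k) = (−1)^4 C(8,4) = 70.

70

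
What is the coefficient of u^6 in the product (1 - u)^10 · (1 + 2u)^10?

1770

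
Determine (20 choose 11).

167960

C(20,11) = C(20,9) by symmetry.
C(20,9) = (20·19·18·17·16·15·14·13·12) / 9! = 60949324800 / 362880 = 167960.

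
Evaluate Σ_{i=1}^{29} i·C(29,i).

Since i·C(29,i) = 29·C(28,i−1), the sum is 29·2^28 = 29·268435456 = 7784628224.

7784628224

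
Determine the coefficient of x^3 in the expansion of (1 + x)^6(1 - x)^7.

6

Coefficient of x^3 = Σ_{j} C(6,j)·1^j·C(7,3-j)·(-1)^(3-j) for j from 0 to 3.
= (-35) + 126 + (-105) + 20 = 6.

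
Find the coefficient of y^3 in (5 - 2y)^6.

-20000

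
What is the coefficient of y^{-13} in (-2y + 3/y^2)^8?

-34992

General term: C(8,j)·(-2y)^j·(3/y^2)^(8-j), with y-exponent 1j − 2(8−j) = 3j − 16.
Set 3j − 16 = -13: j = 1.
C(8,1) = 8; (-2)^1 = -2; 3^7 = 2187.
Coefficient = 8 · (-2) · 2187 = -34992.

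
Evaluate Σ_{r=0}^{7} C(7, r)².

3432

Σ C(7,r)² is the coefficient of x^7 in (1+x)^7(1+x)^7 = (1+x)^14, i.e. C(14,7) = 3432.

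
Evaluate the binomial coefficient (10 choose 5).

C(10,5) = (10·9·8·7·6) / 5! = 30240 / 120 = 252.

252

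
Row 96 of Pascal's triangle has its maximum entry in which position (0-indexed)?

48

C(96,k) is maximized at k = 96/2 = 48.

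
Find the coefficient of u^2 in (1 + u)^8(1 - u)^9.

Coefficient of u^2 = Σ_{j} C(8,j)·1^j·C(9,2-j)·(-1)^(2-j) for j from 0 to 2.
= 36 + (-72) + 28 = -8.

-8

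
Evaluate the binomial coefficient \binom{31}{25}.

C(31,25) = C(31,6) by symmetry.
C(31,6) = (31·30·29·28·27·26) / 6! = 530122320 / 720 = 736281.

736281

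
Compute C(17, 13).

C(17,13) = C(17,4) by symmetry.
C(17,4) = (17·16·15·14) / 4! = 57120 / 24 = 2380.

2380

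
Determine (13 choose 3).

C(13,3) = (13·12·11) / 3! = 1716 / 6 = 286.

286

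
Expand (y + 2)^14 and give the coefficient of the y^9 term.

The general term is C(14,j)·(y)^j·(2)^(14-j); the y^9 term has j = 9.
C(14,9) = 2002.
Coefficient = C(14,9) · 2^5 = 2002 · 32 = 64064.

64064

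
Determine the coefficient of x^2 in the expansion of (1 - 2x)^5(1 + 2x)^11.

40

Coefficient of x^2 = Σ_{j} C(5,j)·(-2)^j·C(11,2-j)·2^(2-j) for j from 0 to 2.
= 220 + (-220) + 40 = 40.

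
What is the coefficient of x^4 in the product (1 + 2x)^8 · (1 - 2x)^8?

448

Coefficient of x^4 = Σ_{j} C(8,j)·2^j·C(8,4-j)·(-2)^(4-j) for j from 0 to 4.
= 1120 + (-7168) + 12544 + (-7168) + 1120 = 448.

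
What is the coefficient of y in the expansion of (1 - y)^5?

-5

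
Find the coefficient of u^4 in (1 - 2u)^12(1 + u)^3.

3408

Coefficient of u^4 = Σ_{j} C(12,j)·(-2)^j·C(3,4-j)·1^(4-j) for j from 1 to 4.
= (-24) + 792 + (-5280) + 7920 = 3408.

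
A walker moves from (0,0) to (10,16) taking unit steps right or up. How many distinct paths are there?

Each path is a sequence of 26 steps with 10 rights: C(26,10) = 5311735.

5311735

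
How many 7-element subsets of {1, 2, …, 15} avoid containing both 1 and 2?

All 7-subsets: C(15,7) = 6435. Those containing both fixed elements: C(13,5) = 1287.
6435 − 1287 = 5148.

5148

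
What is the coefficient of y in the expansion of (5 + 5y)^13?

15869140625

The general term is C(13,j)·(5)^j·(5y)^(13-j); the y^1 term has j = 12.
C(13,12) = 13.
Coefficient = C(13,12) · 5^12 · 5^1 = 13 · 244140625 · 5 = 15869140625.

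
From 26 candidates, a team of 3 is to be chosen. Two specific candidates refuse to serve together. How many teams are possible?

2576

All 3-subsets: C(26,3) = 2600. Those containing both fixed elements: C(24,1) = 24.
2600 − 24 = 2576.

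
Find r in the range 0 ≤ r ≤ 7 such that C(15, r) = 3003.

5

C(15,r) increases on 0 ≤ r ≤ 7. C(15,4) = 1365 and C(15,5) = 3003, so r = 5.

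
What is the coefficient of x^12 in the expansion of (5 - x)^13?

65

The general term is C(13,j)·(5)^j·(-x)^(13-j); the x^12 term has j = 1.
C(13,1) = 13.
Coefficient = C(13,1) · 5^1 = 13 · 5 = 65.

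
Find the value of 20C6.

38760

C(20,6) = (20·19·18·17·16·15) / 6! = 27907200 / 720 = 38760.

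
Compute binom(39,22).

51021117810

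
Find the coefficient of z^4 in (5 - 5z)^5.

15625

The general term is C(5,j)·(5)^j·(-5z)^(5-j); the z^4 term has j = 1.
C(5,1) = 5.
Coefficient = C(5,1) · 5^1 · (-5)^4 = 5 · 5 · 625 = 15625.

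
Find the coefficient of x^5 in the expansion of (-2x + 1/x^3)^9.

General term: C(9,j)·(-2x)^j·(1/x^3)^(9-j), with x-exponent 1j − 3(9−j) = 4j − 27.
Set 4j − 27 = 5: j = 8.
C(9,8) = 9; (-2)^8 = 256; 1^1 = 1.
Coefficient = 9 · 256 · 1 = 2304.

2304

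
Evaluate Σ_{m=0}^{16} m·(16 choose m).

Differentiating (1+x)^16 and setting x=1: Σ m·C(16,m) = 16·2^15 = 524288.

524288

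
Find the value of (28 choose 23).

C(28,23) = C(28,5) by symmetry.
C(28,5) = (28·27·26·25·24) / 5! = 11793600 / 120 = 98280.

98280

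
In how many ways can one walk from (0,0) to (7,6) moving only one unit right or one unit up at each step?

Each path is a sequence of 13 steps with 7 rights: C(13,7) = 1716.

1716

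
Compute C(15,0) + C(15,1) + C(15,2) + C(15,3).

1 + 15 + 105 + 455 = 576.

576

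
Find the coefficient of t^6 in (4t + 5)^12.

The general term is C(12,j)·(4t)^j·(5)^(12-j); the t^6 term has j = 6.
C(12,6) = 924.
Coefficient = C(12,6) · 4^6 · 5^6 = 924 · 4096 · 15625 = 59136000000.

59136000000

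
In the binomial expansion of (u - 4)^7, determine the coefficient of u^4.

-2240

The general term is C(7,j)·(u)^j·(-4)^(7-j); the u^4 term has j = 4.
C(7,4) = 35.
Coefficient = C(7,4) · (-4)^3 = 35 · (-64) = -2240.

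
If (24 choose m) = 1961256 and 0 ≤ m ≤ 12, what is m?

C(24,m) increases on 0 ≤ m ≤ 12. C(24,9) = 1307504 and C(24,10) = 1961256, so m = 10.

10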